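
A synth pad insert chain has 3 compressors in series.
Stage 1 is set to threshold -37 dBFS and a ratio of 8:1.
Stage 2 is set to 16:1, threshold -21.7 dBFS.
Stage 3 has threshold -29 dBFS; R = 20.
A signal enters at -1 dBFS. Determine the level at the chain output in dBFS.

Stage 1: -1 dBFS is 36 dB over -37 dBFS; at 8:1 that becomes 4.5 dB over, giving -32.5 dBFS.
Stage 2: below threshold (-32.5 ≤ -21.7); passes unchanged; output -32.5 dBFS.
Stage 3: -32.5 dBFS is at or below the -29 dBFS threshold — no compression; output -32.5 dBFS.

-32.5 dBFS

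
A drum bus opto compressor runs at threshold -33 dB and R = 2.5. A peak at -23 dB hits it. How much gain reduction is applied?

Overshoot = -23 − (-33) = 10 dB.
A 2.5:1 ratio leaves 4 dB of that excess.
So the signal is attenuated by 10 − 4 = 6 dB.

6 dB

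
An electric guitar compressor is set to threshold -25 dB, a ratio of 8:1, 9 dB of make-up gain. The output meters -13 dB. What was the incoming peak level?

Remove make-up: -13 − 9 = -22 dB.
Post-compression overshoot = -22 − (-25) = 3 dB.
Input overshoot = R × output overshoot = 24 dB → input = -25 + 24 = -1 dB.

-1 dB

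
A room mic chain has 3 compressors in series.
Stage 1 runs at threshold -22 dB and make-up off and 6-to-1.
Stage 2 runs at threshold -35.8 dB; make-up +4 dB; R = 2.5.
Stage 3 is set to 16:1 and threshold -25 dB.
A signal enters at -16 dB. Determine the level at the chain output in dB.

-25.88 dB

Stage 1: 6 dB above -22 dB, reduced 6:1 to 1 dB above → -21 dB.
Stage 2: overshoot 14.8 dB → 14.8/2.5 = 5.92 dB → -29.88 dB; +4 dB make-up → -25.88 dB.
Stage 3: -25.88 dB is at or below the -25 dB threshold — no compression; output -25.88 dB.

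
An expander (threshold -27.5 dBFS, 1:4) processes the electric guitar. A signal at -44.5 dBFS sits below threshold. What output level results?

-95.5 dBFS

The input is 17 dB below the -27.5 dBFS threshold.
A 1:4 expander multiplies undershoot by 4: 17 × 4 = 68 dB below threshold.
Output = -27.5 − 68 = -95.5 dBFS.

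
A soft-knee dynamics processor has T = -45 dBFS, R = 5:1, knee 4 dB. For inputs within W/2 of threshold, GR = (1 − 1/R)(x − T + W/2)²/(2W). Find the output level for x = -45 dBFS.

x − T + W/2 = -45 − (-45) + 2 = 2.
GR = (1 − 1/5) × 2² / 8 = 0.8 × 4 / 8 = 0.4 dB.
Output = -45 − 0.4 = -45.4 dBFS.

-45.4 dBFS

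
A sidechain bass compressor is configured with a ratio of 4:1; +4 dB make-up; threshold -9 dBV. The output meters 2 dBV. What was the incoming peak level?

19 dBV

Remove make-up: 2 − 4 = -2 dBV.
That's 7 dB above the -9 dBV threshold.
Undo the ratio: input overshoot = 7 × 4 = 28 dB, giving input = 19 dBV.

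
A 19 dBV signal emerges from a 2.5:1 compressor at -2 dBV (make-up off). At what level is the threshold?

-16 dBV

Let T be the threshold. Output overshoot = (input overshoot)/R, so -2 − T = (19 − T)/2.5.
2.5·(-2 − T) = 19 − T → 1.5·T = -5 − 19 = -24.
T = -24/1.5 = -16 dBV.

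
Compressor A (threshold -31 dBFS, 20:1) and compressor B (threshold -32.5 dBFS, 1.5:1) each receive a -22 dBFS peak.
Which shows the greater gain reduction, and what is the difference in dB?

A, by 5.05 dB

A: GR = 9 − 9/20 = 8.55 dB.
B: GR = 10.5 − 10.5/1.5 = 3.5 dB.
A applies 5.05 dB more gain reduction.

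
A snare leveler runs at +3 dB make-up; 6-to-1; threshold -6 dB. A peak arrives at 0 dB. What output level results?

-2 dB

0 dB sits 6 dB over threshold.
The 6 dB excess becomes 1 dB after 6:1 reduction.
That puts the output at -5 dB; make-up adds 3 dB, giving -2 dB.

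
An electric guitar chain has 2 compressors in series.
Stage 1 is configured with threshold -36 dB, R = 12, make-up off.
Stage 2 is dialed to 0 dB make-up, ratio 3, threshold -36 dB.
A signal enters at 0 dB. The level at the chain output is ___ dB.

Stage 1: overshoot 36 dB → 36/12 = 3 dB → -33 dB.
Stage 2: overshoot 3 dB → 3/3 = 1 dB → -35 dB.

-35 dB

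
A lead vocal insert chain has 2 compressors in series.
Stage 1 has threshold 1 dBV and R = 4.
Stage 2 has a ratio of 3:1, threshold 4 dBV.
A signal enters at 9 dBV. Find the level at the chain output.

3 dBV

Stage 1: 9 dBV is 8 dB over 1 dBV; at 4:1 that becomes 2 dB over, giving 3 dBV.
Stage 2: below threshold (3 ≤ 4); passes unchanged; output 3 dBV.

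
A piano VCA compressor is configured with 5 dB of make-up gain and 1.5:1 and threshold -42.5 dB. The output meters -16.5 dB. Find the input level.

-11 dB

Stripping the +5 dB make-up gives -21.5 dB at the gain stage.
Post-compression overshoot = -21.5 − (-42.5) = 21 dB.
Undo the ratio: input overshoot = 21 × 1.5 = 31.5 dB, giving input = -11 dB.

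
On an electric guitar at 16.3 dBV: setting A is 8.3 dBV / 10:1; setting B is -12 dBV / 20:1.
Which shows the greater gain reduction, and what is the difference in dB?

B, by 19.685 dB

A: 8 dB over, compressed to 0.8 dB over, so 7.2 dB of GR.
B: 28.3 dB over, compressed to 1.415 dB over, so 26.885 dB of GR.
Difference: 19.685 dB in favour of B.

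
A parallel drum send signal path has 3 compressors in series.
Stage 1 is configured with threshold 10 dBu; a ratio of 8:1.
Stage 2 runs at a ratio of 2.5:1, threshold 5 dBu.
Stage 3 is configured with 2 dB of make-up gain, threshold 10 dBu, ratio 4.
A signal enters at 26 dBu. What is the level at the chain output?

9.8 dBu

Stage 1: 16 dB above 10 dBu, reduced 8:1 to 2 dB above → 12 dBu.
Stage 2: overshoot 7 dB → 7/2.5 = 2.8 dB → 7.8 dBu.
Stage 3: below threshold (7.8 ≤ 10); passes unchanged; make-up brings it to 9.8 dBu.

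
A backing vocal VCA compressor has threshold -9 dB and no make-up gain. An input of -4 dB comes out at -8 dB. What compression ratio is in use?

5:1

Input overshoot = -4 − (-9) = 5 dB; output overshoot = -8 − (-9) = 1 dB.
Ratio = 5 / 1 = 5.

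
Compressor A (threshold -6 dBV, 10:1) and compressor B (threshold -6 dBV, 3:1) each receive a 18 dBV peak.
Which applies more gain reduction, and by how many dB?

A, by 5.6 dB

A: 24 dB over, compressed to 2.4 dB over, so 21.6 dB of GR.
B: 24 dB over, compressed to 8 dB over, so 16 dB of GR.
A reduces 5.6 dB more.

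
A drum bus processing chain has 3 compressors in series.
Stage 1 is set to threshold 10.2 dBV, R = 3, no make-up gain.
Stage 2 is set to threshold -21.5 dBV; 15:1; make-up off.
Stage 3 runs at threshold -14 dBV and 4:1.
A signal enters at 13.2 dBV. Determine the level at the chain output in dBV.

Stage 1: 3 dB above 10.2 dBV, reduced 3:1 to 1 dB above → 11.2 dBV.
Stage 2: overshoot 32.7 dB → 32.7/15 = 2.18 dB → -19.32 dBV.
Stage 3: -19.32 dBV is at or below the -14 dBV threshold — no compression; output -19.32 dBV.

-19.32 dBV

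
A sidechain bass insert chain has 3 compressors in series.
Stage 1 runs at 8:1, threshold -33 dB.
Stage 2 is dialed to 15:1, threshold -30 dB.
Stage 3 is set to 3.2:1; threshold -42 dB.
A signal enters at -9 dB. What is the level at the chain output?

Stage 1: overshoot 24 dB → 24/8 = 3 dB → -30 dB.
Stage 2: -30 dB is at or below the -30 dB threshold — no compression; output -30 dB.
Stage 3: overshoot 12 dB → 12/3.2 = 3.75 dB → -38.25 dB.

-38.25 dB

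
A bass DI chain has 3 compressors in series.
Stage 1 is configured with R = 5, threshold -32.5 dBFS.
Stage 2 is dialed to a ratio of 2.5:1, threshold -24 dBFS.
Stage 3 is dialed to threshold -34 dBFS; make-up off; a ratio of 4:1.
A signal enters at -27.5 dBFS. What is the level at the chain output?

Stage 1: 5 dB above -32.5 dBFS, reduced 5:1 to 1 dB above → -31.5 dBFS.
Stage 2: below threshold (-31.5 ≤ -24); passes unchanged; output -31.5 dBFS.
Stage 3: 2.5 dB above -34 dBFS, reduced 4:1 to 0.625 dB above → -33.375 dBFS.

-33.375 dBFS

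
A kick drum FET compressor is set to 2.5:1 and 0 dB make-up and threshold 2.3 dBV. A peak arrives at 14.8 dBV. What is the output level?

The input is 12.5 dB above the 2.3 dBV threshold.
At 2.5:1 the overshoot is divided by 2.5, leaving 5 dB above threshold.
So the level is 2.3 + 5 = 7.3 dBV.

7.3 dBV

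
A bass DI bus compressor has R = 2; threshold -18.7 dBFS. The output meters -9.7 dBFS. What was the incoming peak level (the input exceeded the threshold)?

-0.7 dBFS

That's 9 dB above the -18.7 dBFS threshold.
Input overshoot = R × output overshoot = 18 dB → input = -18.7 + 18 = -0.7 dBFS.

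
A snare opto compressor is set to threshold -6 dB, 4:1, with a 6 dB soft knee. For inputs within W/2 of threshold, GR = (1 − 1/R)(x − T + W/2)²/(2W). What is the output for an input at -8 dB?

x − T + W/2 = -8 − (-6) + 3 = 1.
GR = (1 − 1/4) × 1² / 12 = 0.75 × 1 / 12 = 0.0625 dB.
Output = -8 − 0.0625 = -8.0625 dB.

-8.0625 dB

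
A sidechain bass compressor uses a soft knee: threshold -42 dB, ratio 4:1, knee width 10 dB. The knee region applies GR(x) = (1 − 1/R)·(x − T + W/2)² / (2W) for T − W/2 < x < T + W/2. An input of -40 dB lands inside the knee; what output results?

-41.8375 dB

x − T + W/2 = -40 − (-42) + 5 = 7.
GR = (1 − 1/4) × 7² / 20 = 0.75 × 49 / 20 = 1.8375 dB.
Output = -40 − 1.8375 = -41.8375 dB.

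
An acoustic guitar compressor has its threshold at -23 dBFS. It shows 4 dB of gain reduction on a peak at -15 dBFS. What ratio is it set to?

Input overshoot = -15 − (-23) = 8 dB.
Output overshoot = 8 − 4 = 4 dB.
Ratio = input overshoot / output overshoot = 8 / 4 = 2.

2:1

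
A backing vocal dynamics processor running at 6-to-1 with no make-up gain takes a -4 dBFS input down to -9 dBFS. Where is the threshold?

-10 dBFS

Let T be the threshold. Output overshoot = (input overshoot)/R, so -9 − T = (-4 − T)/6.
6·(-9 − T) = -4 − T → 5·T = -54 − (-4) = -50.
T = -50/5 = -10 dBFS.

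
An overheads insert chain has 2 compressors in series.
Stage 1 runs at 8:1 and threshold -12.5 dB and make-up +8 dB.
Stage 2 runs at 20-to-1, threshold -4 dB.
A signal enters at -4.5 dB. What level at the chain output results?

Stage 1: -4.5 dB is 8 dB over -12.5 dB; at 8:1 that becomes 1 dB over, giving -11.5 dB; +8 dB make-up → -3.5 dB.
Stage 2: overshoot 0.5 dB → 0.5/20 = 0.025 dB → -3.975 dB.

-3.975 dB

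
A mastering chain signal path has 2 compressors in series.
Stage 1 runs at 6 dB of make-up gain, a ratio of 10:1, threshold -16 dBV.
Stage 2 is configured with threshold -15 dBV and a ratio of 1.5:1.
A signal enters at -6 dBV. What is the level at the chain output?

Stage 1: 10 dB above -16 dBV, reduced 10:1 to 1 dB above → -15 dBV; +6 dB make-up → -9 dBV.
Stage 2: overshoot 6 dB → 6/1.5 = 4 dB → -11 dBV.

-11 dBV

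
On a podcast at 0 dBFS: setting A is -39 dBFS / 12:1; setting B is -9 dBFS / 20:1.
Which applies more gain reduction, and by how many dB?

A, by 27.2 dB

A: overshoot 39 dB → output overshoot 3.25 dB → GR 35.75 dB.
B: overshoot 9 dB → output overshoot 0.45 dB → GR 8.55 dB.
Difference: 27.2 dB in favour of A.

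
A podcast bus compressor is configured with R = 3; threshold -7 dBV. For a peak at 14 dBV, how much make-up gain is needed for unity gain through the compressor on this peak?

Without make-up, output = threshold + overshoot/3 = -7 + 7 = 0 dBV.
Gap to target: 14 dB.

14 dB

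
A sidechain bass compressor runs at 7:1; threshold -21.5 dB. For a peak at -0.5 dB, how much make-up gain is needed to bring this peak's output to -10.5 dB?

The peak compresses to -21.5 + 21/7 = -18.5 dB.
To reach -10.5 dB requires -10.5 − (-18.5) = 8 dB of make-up.

8 dB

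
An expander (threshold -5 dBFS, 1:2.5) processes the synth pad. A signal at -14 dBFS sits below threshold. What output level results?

Below threshold, a 1:2.5 expander applies gain = (2.5−1)×(T − x) of attenuation.
(2.5−1) × 9 = 13.5 dB, so output = -14 − 13.5 = -27.5 dBFS.

-27.5 dBFS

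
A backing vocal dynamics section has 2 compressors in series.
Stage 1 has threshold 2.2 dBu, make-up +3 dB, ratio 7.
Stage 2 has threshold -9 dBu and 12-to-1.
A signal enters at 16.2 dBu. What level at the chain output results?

Stage 1: 14 dB above 2.2 dBu, reduced 7:1 to 2 dB above → 4.2 dBu; +3 dB make-up → 7.2 dBu.
Stage 2: 16.2 dB above -9 dBu, reduced 12:1 to 1.35 dB above → -7.65 dBu.

-7.65 dBu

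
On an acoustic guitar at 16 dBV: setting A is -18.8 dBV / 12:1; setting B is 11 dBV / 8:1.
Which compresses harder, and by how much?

A, by 27.525 dB

A: overshoot 34.8 dB → output overshoot 2.9 dB → GR 31.9 dB.
B: overshoot 5 dB → output overshoot 0.625 dB → GR 4.375 dB.
A reduces 27.525 dB more.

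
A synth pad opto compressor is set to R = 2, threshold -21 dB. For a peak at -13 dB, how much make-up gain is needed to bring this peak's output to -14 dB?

3 dB

Without make-up, output = threshold + overshoot/2 = -21 + 4 = -17 dB.
Gap to target: 3 dB.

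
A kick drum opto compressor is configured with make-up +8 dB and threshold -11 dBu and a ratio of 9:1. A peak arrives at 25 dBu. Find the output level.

1 dBu

25 dBu sits 36 dB over threshold.
The 36 dB excess becomes 4 dB after 9:1 reduction.
That puts the output at -7 dBu; make-up adds 8 dB, giving 1 dBu.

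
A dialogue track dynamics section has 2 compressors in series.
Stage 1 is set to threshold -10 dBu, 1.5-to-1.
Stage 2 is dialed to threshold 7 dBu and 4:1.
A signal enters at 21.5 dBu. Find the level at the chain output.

Stage 1: 21.5 dBu is 31.5 dB over -10 dBu; at 1.5:1 that becomes 21 dB over, giving 11 dBu.
Stage 2: 4 dB above 7 dBu, reduced 4:1 to 1 dB above → 8 dBu.

8 dBu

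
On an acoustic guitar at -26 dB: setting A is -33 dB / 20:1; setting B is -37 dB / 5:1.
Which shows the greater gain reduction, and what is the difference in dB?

B, by 2.15 dB

A: overshoot 7 dB → output overshoot 0.35 dB → GR 6.65 dB.
B: overshoot 11 dB → output overshoot 2.2 dB → GR 8.8 dB.
Difference: 2.15 dB in favour of B.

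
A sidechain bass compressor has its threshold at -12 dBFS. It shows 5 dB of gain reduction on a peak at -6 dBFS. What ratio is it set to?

6:1

Input overshoot = -6 − (-12) = 6 dB.
Output overshoot = 6 − 5 = 1 dB.
Ratio = input overshoot / output overshoot = 6 / 1 = 6.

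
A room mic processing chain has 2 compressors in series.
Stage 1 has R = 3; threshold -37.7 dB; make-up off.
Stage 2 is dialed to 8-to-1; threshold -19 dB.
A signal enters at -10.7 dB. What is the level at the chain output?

Stage 1: overshoot 27 dB → 27/3 = 9 dB → -28.7 dB.
Stage 2: -28.7 dB ≤ -19 dB, so stage 2 doesn't engage; output -28.7 dB.

-28.7 dB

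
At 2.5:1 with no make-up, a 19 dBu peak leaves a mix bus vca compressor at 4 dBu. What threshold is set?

-6 dBu

Gain reduction = 19 − 4 = 15 dB; output overshoot = GR / (R − 1) = 15 / 1.5 = 10 dB.
Threshold = output − output overshoot = 4 − 10 = -6 dBu.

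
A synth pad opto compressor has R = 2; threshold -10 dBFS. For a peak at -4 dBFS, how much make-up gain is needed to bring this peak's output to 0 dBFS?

7 dB

Without make-up, output = threshold + overshoot/2 = -10 + 3 = -7 dBFS.
Gap to target: 7 dB.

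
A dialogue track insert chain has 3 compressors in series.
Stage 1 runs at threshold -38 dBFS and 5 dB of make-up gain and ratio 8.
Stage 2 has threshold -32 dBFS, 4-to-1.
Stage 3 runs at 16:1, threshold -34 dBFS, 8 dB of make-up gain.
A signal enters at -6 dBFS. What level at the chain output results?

-25.828125 dBFS

Stage 1: overshoot 32 dB → 32/8 = 4 dB → -34 dBFS; +5 dB make-up → -29 dBFS.
Stage 2: overshoot 3 dB → 3/4 = 0.75 dB → -31.25 dBFS.
Stage 3: 2.75 dB above -34 dBFS, reduced 16:1 to 0.171875 dB above → -33.828125 dBFS; +8 dB make-up → -25.828125 dBFS.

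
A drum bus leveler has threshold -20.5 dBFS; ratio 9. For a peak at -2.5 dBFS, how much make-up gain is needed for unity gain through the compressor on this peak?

The peak compresses to -20.5 + 18/9 = -18.5 dBFS.
To reach -2.5 dBFS requires -2.5 − (-18.5) = 16 dB of make-up.

16 dB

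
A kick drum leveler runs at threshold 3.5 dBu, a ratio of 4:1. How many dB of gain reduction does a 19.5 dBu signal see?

Overshoot = 19.5 − 3.5 = 16 dB.
After 4:1 compression the overshoot becomes 16/4 = 4 dB.
So the signal is attenuated by 16 − 4 = 12 dB.

12 dB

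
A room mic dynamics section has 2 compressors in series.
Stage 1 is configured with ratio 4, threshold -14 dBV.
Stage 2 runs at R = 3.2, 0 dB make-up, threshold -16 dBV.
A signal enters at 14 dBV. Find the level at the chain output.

-13.1875 dBV

Stage 1: 28 dB above -14 dBV, reduced 4:1 to 7 dB above → -7 dBV.
Stage 2: 9 dB above -16 dBV, reduced 3.2:1 to 2.8125 dB above → -13.1875 dBV.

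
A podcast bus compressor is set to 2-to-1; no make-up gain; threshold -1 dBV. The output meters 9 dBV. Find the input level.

That's 10 dB above the -1 dBV threshold.
Before 2:1 compression the overshoot was 10 × 2 = 20 dB, so input = -1 + 20 = 19 dBV.

19 dBV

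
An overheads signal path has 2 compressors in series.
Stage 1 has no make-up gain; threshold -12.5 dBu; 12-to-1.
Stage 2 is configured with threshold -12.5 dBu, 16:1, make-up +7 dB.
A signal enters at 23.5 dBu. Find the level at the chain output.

-5.3125 dBu

Stage 1: overshoot 36 dB → 36/12 = 3 dB → -9.5 dBu.
Stage 2: overshoot 3 dB → 3/16 = 0.1875 dB → -12.3125 dBu; +7 dB make-up → -5.3125 dBu.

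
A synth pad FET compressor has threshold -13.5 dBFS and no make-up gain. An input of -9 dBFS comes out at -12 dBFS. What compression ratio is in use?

Input overshoot = -9 − (-13.5) = 4.5 dB; output overshoot = -12 − (-13.5) = 1.5 dB.
Ratio = 4.5 / 1.5 = 3.

3:1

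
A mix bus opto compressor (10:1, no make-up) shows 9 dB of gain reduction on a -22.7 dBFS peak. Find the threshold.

Input is 10 dB above T (since output overshoot × R = input overshoot: (-31.7 − T)·10 = -22.7 − T gives T = -32.7 dBFS).
Check: -32.7 + (-22.7 − (-32.7))/10 = -32.7 + 1 = -31.7 dBFS. ✓

-32.7 dBFS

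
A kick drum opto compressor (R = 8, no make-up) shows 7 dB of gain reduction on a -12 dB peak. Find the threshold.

-20 dB

Input is 8 dB above T (since output overshoot × R = input overshoot: (-19 − T)·8 = -12 − T gives T = -20 dB).
Check: -20 + (-12 − (-20))/8 = -20 + 1 = -19 dB. ✓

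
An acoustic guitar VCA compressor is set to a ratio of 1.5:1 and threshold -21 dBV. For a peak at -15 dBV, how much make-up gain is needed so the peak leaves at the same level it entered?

2 dB

Overshoot 6 dB → 6/1.5 = 4 dB after compression, so the compressed level is -21 + 4 = -17 dBV.
Make-up = target − compressed = -15 − (-17) = 2 dB.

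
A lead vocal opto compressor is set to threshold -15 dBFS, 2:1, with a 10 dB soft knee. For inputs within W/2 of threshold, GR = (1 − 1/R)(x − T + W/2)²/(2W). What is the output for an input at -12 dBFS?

-13.6 dBFS

x − T + W/2 = -12 − (-15) + 5 = 8.
GR = (1 − 1/2) × 8² / 20 = 0.5 × 64 / 20 = 1.6 dB.
Output = -12 − 1.6 = -13.6 dBFS.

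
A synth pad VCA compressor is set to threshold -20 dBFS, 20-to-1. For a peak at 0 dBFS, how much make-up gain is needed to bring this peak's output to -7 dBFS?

Overshoot 20 dB → 20/20 = 1 dB after compression, so the compressed level is -20 + 1 = -19 dBFS.
Make-up = target − compressed = -7 − (-19) = 12 dB.

12 dB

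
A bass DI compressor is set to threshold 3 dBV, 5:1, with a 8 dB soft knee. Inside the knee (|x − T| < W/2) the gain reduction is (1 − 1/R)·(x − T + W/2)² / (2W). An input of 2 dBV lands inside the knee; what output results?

x − T + W/2 = 2 − 3 + 4 = 3.
GR = (1 − 1/5) × 3² / 16 = 0.8 × 9 / 16 = 0.45 dB.
Output = 2 − 0.45 = 1.55 dBV.

1.55 dBV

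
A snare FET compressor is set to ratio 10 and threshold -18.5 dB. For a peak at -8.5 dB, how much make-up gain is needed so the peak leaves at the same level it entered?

Without make-up, output = threshold + overshoot/10 = -18.5 + 1 = -17.5 dB.
Gap to target: 9 dB.

9 dB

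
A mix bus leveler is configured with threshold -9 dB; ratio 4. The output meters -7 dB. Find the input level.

That's 2 dB above the -9 dB threshold.
Undo the ratio: input overshoot = 2 × 4 = 8 dB, giving input = -1 dB.

-1 dB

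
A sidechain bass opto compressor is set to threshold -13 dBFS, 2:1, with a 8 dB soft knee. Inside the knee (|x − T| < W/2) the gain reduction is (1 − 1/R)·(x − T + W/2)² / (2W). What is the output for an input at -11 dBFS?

-12.125 dBFS

x − T + W/2 = -11 − (-13) + 4 = 6.
GR = (1 − 1/2) × 6² / 16 = 0.5 × 36 / 16 = 1.125 dB.
Output = -11 − 1.125 = -12.125 dBFS.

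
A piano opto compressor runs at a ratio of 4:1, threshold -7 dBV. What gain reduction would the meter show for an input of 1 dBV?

The signal is 8 dB above threshold.
A 4:1 ratio leaves 2 dB of that excess.
So the signal is attenuated by 8 − 2 = 6 dB.

6 dB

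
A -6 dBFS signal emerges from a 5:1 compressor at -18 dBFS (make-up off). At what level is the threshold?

Let T be the threshold. Output overshoot = (input overshoot)/R, so -18 − T = (-6 − T)/5.
5·(-18 − T) = -6 − T → 4·T = -90 − (-6) = -84.
T = -84/4 = -21 dBFS.

-21 dBFS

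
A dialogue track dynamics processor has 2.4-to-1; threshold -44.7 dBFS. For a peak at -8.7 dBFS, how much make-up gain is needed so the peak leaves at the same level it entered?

The peak compresses to -44.7 + 36/2.4 = -29.7 dBFS.
To reach -8.7 dBFS requires -8.7 − (-29.7) = 21 dB of make-up.

21 dB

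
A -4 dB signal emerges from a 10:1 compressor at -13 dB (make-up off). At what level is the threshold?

-14 dB

Input is 10 dB above T (since output overshoot × R = input overshoot: (-13 − T)·10 = -4 − T gives T = -14 dB).
Check: -14 + (-4 − (-14))/10 = -14 + 1 = -13 dB. ✓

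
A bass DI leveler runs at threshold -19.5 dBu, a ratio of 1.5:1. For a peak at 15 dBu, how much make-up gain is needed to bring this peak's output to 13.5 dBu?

Without make-up, output = threshold + overshoot/1.5 = -19.5 + 23 = 3.5 dBu.
Gap to target: 10 dB.

10 dB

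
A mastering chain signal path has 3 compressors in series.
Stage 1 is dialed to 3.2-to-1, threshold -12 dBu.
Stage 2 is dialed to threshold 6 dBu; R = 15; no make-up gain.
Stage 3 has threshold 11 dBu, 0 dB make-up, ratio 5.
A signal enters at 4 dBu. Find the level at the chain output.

-7 dBu

Stage 1: 16 dB above -12 dBu, reduced 3.2:1 to 5 dB above → -7 dBu.
Stage 2: -7 dBu ≤ 6 dBu, so stage 2 doesn't engage; output -7 dBu.
Stage 3: below threshold (-7 ≤ 11); passes unchanged; output -7 dBu.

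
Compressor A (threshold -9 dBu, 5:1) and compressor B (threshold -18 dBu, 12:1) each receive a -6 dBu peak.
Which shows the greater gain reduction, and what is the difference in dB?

B, by 8.6 dB

A: GR = 3 − 3/5 = 2.4 dB.
B: GR = 12 − 12/12 = 11 dB.
Difference: 8.6 dB in favour of B.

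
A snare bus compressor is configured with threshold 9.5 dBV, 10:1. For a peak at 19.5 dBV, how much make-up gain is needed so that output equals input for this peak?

9 dB

The peak compresses to 9.5 + 10/10 = 10.5 dBV.
To reach 19.5 dBV requires 19.5 − 10.5 = 9 dB of make-up.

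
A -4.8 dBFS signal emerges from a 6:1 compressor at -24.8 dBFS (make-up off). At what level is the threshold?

-28.8 dBFS

Input is 24 dB above T (since output overshoot × R = input overshoot: (-24.8 − T)·6 = -4.8 − T gives T = -28.8 dBFS).
Check: -28.8 + (-4.8 − (-28.8))/6 = -28.8 + 4 = -24.8 dBFS. ✓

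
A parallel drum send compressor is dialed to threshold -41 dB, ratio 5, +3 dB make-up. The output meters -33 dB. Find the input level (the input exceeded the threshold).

Before make-up, the level was -33 − 3 = -36 dB.
Post-compression overshoot = -36 − (-41) = 5 dB.
Before 5:1 compression the overshoot was 5 × 5 = 25 dB, so input = -41 + 25 = -16 dB.

-16 dB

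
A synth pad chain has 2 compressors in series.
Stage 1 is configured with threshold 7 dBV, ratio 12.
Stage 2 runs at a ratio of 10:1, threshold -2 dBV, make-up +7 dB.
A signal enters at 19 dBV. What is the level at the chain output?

Stage 1: overshoot 12 dB → 12/12 = 1 dB → 8 dBV.
Stage 2: 10 dB above -2 dBV, reduced 10:1 to 1 dB above → -1 dBV; +7 dB make-up → 6 dBV.

6 dBV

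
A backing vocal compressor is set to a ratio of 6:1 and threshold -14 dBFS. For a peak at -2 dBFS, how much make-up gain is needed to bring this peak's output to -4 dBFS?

Overshoot 12 dB → 12/6 = 2 dB after compression, so the compressed level is -14 + 2 = -12 dBFS.
Make-up = target − compressed = -4 − (-12) = 8 dB.

8 dB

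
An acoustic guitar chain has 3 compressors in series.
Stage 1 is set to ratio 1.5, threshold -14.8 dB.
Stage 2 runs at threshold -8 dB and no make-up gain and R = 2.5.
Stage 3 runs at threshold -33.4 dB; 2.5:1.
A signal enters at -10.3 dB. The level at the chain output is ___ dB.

-24.76 dB

Stage 1: -10.3 dB is 4.5 dB over -14.8 dB; at 1.5:1 that becomes 3 dB over, giving -11.8 dB.
Stage 2: -11.8 dB is at or below the -8 dB threshold — no compression; output -11.8 dB.
Stage 3: 21.6 dB above -33.4 dB, reduced 2.5:1 to 8.64 dB above → -24.76 dB.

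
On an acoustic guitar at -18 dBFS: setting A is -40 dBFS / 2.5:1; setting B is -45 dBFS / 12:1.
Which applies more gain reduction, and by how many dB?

B, by 11.55 dB

A: overshoot 22 dB → output overshoot 8.8 dB → GR 13.2 dB.
B: overshoot 27 dB → output overshoot 2.25 dB → GR 24.75 dB.
B applies 11.55 dB more gain reduction.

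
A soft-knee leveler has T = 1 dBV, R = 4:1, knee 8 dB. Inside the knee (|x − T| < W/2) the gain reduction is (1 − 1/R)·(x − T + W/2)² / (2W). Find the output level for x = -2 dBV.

x − T + W/2 = -2 − 1 + 4 = 1.
GR = (1 − 1/4) × 1² / 16 = 0.75 × 1 / 16 = 0.046875 dB.
Output = -2 − 0.046875 = -2.046875 dBV.

-2.046875 dBV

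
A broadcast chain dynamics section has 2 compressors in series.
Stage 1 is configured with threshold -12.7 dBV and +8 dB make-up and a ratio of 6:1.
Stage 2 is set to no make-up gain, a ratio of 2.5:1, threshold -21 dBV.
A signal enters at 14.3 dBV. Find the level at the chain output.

Stage 1: 14.3 dBV is 27 dB over -12.7 dBV; at 6:1 that becomes 4.5 dB over, giving -8.2 dBV; +8 dB make-up → -0.2 dBV.
Stage 2: 20.8 dB above -21 dBV, reduced 2.5:1 to 8.32 dB above → -12.68 dBV.

-12.68 dBV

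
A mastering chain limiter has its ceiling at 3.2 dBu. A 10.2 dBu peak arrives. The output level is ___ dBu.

3.2 dBu

At ∞:1, everything above 3.2 dBu is held at the ceiling.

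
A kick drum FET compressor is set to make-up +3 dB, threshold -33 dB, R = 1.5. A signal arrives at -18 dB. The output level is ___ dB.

-20 dB

Overshoot: -18 − (-33) = 15 dB.
1.5:1 compression reduces that to 15/1.5 = 10 dB over.
So the level is -33 + 10 = -23 dB; make-up adds 3 dB, giving -20 dB.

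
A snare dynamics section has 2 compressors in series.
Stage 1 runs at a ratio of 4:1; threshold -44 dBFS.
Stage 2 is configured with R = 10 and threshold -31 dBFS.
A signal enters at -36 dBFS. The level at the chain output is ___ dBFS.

-42 dBFS

Stage 1: overshoot 8 dB → 8/4 = 2 dB → -42 dBFS.
Stage 2: -42 dBFS is at or below the -31 dBFS threshold — no compression; output -42 dBFS.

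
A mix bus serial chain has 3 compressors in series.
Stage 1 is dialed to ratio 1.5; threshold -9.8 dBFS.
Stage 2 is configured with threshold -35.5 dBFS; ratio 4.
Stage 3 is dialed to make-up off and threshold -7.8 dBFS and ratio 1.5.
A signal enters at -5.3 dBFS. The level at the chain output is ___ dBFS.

-28.325 dBFS

Stage 1: 4.5 dB above -9.8 dBFS, reduced 1.5:1 to 3 dB above → -6.8 dBFS.
Stage 2: overshoot 28.7 dB → 28.7/4 = 7.175 dB → -28.325 dBFS.
Stage 3: -28.325 dBFS ≤ -7.8 dBFS, so stage 3 doesn't engage; output -28.325 dBFS.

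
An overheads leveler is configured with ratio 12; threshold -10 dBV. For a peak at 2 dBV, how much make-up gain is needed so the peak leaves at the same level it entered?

Without make-up, output = threshold + overshoot/12 = -10 + 1 = -9 dBV.
Gap to target: 11 dB.

11 dB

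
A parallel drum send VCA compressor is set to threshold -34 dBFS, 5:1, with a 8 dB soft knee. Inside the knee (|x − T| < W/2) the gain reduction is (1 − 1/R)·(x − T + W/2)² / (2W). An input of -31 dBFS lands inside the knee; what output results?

-33.45 dBFS

x − T + W/2 = -31 − (-34) + 4 = 7.
GR = (1 − 1/5) × 7² / 16 = 0.8 × 49 / 16 = 2.45 dB.
Output = -31 − 2.45 = -33.45 dBFS.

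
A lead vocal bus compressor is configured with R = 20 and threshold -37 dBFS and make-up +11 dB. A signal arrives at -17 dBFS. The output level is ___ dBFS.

-17 dBFS sits 20 dB over threshold.
At 20:1 the overshoot is divided by 20, leaving 1 dB above threshold.
So the level is -37 + 1 = -36 dBFS; make-up adds 11 dB, giving -25 dBFS.

-25 dBFS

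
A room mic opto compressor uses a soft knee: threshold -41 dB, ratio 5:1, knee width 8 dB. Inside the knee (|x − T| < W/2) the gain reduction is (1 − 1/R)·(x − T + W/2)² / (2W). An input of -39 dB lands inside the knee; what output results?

-40.8 dB

x − T + W/2 = -39 − (-41) + 4 = 6.
GR = (1 − 1/5) × 6² / 16 = 0.8 × 36 / 16 = 1.8 dB.
Output = -39 − 1.8 = -40.8 dB.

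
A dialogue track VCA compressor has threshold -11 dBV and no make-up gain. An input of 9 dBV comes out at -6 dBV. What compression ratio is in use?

4:1

Input overshoot = 9 − (-11) = 20 dB; output overshoot = -6 − (-11) = 5 dB.
Ratio = 20 / 5 = 4.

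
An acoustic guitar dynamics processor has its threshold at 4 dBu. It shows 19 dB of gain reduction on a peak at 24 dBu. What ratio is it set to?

20:1

Input overshoot = 24 − 4 = 20 dB.
Output overshoot = 20 − 19 = 1 dB.
Ratio = input overshoot / output overshoot = 20 / 1 = 20.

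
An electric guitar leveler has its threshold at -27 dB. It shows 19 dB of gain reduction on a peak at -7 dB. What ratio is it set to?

Input overshoot = -7 − (-27) = 20 dB.
Output overshoot = 20 − 19 = 1 dB.
Ratio = input overshoot / output overshoot = 20 / 1 = 20.

20:1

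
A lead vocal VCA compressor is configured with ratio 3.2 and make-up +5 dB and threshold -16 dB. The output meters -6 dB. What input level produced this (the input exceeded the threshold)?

0 dB

Stripping the +5 dB make-up gives -11 dB at the gain stage.
The compressed level sits -11 − (-16) = 5 dB over threshold.
Before 3.2:1 compression the overshoot was 5 × 3.2 = 16 dB, so input = -16 + 16 = 0 dB.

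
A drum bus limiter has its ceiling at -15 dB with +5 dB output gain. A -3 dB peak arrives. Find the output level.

-10 dB

At ∞:1, everything above -15 dB is held at the ceiling.
Output gain then adds 5 dB: -15 + 5 = -10 dB.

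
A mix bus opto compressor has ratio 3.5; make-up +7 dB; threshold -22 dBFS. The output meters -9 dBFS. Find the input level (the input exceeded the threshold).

Stripping the +7 dB make-up gives -16 dBFS at the gain stage.
That's 6 dB above the -22 dBFS threshold.
Before 3.5:1 compression the overshoot was 6 × 3.5 = 21 dB, so input = -22 + 21 = -1 dBFS.

-1 dBFS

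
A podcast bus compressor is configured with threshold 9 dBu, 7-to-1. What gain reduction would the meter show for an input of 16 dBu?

The signal is 7 dB above threshold.
After 7:1 compression the overshoot becomes 7/7 = 1 dB.
So the signal is attenuated by 7 − 1 = 6 dB.

6 dB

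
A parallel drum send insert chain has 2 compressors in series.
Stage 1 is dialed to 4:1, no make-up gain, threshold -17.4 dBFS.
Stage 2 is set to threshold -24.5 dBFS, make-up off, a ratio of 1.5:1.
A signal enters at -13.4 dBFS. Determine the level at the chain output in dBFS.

Stage 1: overshoot 4 dB → 4/4 = 1 dB → -16.4 dBFS.
Stage 2: 8.1 dB above -24.5 dBFS, reduced 1.5:1 to 5.4 dB above → -19.1 dBFS.

-19.1 dBFS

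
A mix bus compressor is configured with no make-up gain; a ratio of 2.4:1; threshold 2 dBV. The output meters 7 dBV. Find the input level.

The compressed level sits 7 − 2 = 5 dB over threshold.
Input overshoot = R × output overshoot = 12 dB → input = 2 + 12 = 14 dBV.

14 dBV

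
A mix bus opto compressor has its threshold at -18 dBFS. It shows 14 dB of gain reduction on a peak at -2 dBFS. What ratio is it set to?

Input overshoot = -2 − (-18) = 16 dB.
Output overshoot = 16 − 14 = 2 dB.
Ratio = input overshoot / output overshoot = 16 / 2 = 8.

8:1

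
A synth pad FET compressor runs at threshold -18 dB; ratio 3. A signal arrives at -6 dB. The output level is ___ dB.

-14 dB

-6 dB sits 12 dB over threshold.
At 3:1 the overshoot is divided by 3, leaving 4 dB above threshold.
Output = -18 + 4 = -14 dB.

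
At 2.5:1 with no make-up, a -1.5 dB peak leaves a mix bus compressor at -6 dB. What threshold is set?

-9 dB

Gain reduction = -1.5 − (-6) = 4.5 dB; output overshoot = GR / (R − 1) = 4.5 / 1.5 = 3 dB.
Threshold = output − output overshoot = -6 − 3 = -9 dB.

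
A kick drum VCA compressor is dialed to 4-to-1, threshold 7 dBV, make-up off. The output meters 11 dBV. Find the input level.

23 dBV

That's 4 dB above the 7 dBV threshold.
Input overshoot = R × output overshoot = 16 dB → input = 7 + 16 = 23 dBV.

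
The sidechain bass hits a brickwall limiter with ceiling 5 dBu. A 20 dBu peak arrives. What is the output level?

5 dBu

The limiter clamps the peak to its 5 dBu ceiling.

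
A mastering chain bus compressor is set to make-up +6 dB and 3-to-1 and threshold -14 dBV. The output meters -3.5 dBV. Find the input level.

Remove make-up: -3.5 − 6 = -9.5 dBV.
Post-compression overshoot = -9.5 − (-14) = 4.5 dB.
Input overshoot = R × output overshoot = 13.5 dB → input = -14 + 13.5 = -0.5 dBV.

-0.5 dBV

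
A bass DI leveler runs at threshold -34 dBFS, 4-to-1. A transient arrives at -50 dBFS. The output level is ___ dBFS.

-50 dBFS

-50 dBFS is 16 dB below the -34 dBFS threshold, so no gain reduction is applied.
Output = input = -50 dBFS.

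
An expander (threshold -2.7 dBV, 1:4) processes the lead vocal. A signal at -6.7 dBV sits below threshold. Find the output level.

-18.7 dBV

Undershoot = (-2.7) − (-6.7) = 4 dB.
At 1:4, that expands to 16 dB under threshold.
Output = -2.7 − 16 = -18.7 dBV.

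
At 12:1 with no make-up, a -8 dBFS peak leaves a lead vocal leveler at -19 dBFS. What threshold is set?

Input is 12 dB above T (since output overshoot × R = input overshoot: (-19 − T)·12 = -8 − T gives T = -20 dBFS).
Check: -20 + (-8 − (-20))/12 = -20 + 1 = -19 dBFS. ✓

-20 dBFS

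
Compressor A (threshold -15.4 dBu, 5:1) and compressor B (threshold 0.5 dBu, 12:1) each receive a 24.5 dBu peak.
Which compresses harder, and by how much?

A: GR = 39.9 − 39.9/5 = 31.92 dB.
B: GR = 24 − 24/12 = 22 dB.
A applies 9.92 dB more gain reduction.

A, by 9.92 dB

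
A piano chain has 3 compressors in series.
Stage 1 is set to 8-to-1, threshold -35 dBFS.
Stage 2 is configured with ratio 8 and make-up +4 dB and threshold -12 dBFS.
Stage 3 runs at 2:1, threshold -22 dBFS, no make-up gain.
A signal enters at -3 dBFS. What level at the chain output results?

-27 dBFS

Stage 1: overshoot 32 dB → 32/8 = 4 dB → -31 dBFS.
Stage 2: -31 dBFS is at or below the -12 dBFS threshold — no compression; make-up brings it to -27 dBFS.
Stage 3: below threshold (-27 ≤ -22); passes unchanged; output -27 dBFS.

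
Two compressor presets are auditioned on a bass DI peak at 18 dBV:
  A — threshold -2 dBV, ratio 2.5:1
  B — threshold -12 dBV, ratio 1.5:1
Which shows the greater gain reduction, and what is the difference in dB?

A: GR = 20 − 20/2.5 = 12 dB.
B: GR = 30 − 30/1.5 = 10 dB.
Difference: 2 dB in favour of A.

A, by 2 dB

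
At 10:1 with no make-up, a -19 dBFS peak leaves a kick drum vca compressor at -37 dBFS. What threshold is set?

Gain reduction = -19 − (-37) = 18 dB; output overshoot = GR / (R − 1) = 18 / 9 = 2 dB.
Threshold = output − output overshoot = -37 − 2 = -39 dBFS.

-39 dBFS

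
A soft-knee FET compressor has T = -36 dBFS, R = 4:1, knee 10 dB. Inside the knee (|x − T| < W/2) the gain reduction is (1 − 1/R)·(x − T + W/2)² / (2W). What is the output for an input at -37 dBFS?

x − T + W/2 = -37 − (-36) + 5 = 4.
GR = (1 − 1/4) × 4² / 20 = 0.75 × 16 / 20 = 0.6 dB.
Output = -37 − 0.6 = -37.6 dBFS.

-37.6 dBFS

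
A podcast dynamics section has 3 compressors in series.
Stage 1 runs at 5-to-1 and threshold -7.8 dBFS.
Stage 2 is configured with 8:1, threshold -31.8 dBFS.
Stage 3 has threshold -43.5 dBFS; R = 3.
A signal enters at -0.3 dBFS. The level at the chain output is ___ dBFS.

Stage 1: 7.5 dB above -7.8 dBFS, reduced 5:1 to 1.5 dB above → -6.3 dBFS.
Stage 2: overshoot 25.5 dB → 25.5/8 = 3.1875 dB → -28.6125 dBFS.
Stage 3: 14.8875 dB above -43.5 dBFS, reduced 3:1 to 4.9625 dB above → -38.5375 dBFS.

-38.5375 dBFS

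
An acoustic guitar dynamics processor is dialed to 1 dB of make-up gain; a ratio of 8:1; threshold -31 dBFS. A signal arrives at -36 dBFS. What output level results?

-36 dBFS is 5 dB below the -31 dBFS threshold, so no gain reduction is applied.
Make-up gain adds 1 dB: -36 + 1 = -35 dBFS.

-35 dBFS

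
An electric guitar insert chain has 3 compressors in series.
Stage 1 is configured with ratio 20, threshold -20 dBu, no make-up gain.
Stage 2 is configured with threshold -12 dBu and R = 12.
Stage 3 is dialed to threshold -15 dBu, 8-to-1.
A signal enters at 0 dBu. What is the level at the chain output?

-19 dBu

Stage 1: 20 dB above -20 dBu, reduced 20:1 to 1 dB above → -19 dBu.
Stage 2: -19 dBu is at or below the -12 dBu threshold — no compression; output -19 dBu.
Stage 3: below threshold (-19 ≤ -15); passes unchanged; output -19 dBu.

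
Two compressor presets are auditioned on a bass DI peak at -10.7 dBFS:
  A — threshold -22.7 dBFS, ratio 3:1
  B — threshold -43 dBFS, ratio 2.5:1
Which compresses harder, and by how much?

B, by 11.38 dB

A: GR = 12 − 12/3 = 8 dB.
B: GR = 32.3 − 32.3/2.5 = 19.38 dB.
B reduces 11.38 dB more.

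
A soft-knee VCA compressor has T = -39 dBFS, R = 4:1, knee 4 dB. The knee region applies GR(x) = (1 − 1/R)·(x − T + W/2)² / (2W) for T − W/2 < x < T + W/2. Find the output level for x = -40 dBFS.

-40.09375 dBFS

x − T + W/2 = -40 − (-39) + 2 = 1.
GR = (1 − 1/4) × 1² / 8 = 0.75 × 1 / 8 = 0.09375 dB.
Output = -40 − 0.09375 = -40.09375 dBFS.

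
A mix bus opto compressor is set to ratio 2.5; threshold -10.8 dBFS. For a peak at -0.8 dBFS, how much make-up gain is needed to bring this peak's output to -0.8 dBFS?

The peak compresses to -10.8 + 10/2.5 = -6.8 dBFS.
To reach -0.8 dBFS requires -0.8 − (-6.8) = 6 dB of make-up.

6 dB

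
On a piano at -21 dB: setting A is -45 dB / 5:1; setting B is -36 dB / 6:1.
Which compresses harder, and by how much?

A, by 6.7 dB

A: overshoot 24 dB → output overshoot 4.8 dB → GR 19.2 dB.
B: overshoot 15 dB → output overshoot 2.5 dB → GR 12.5 dB.
Difference: 6.7 dB in favour of A.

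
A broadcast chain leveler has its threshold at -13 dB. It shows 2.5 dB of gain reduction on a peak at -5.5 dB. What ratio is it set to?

1.5:1

Input overshoot = -5.5 − (-13) = 7.5 dB.
Output overshoot = 7.5 − 2.5 = 5 dB.
Ratio = input overshoot / output overshoot = 7.5 / 5 = 1.5.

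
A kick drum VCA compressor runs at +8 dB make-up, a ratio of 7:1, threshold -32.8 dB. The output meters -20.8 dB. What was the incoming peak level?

Remove make-up: -20.8 − 8 = -28.8 dB.
The compressed level sits -28.8 − (-32.8) = 4 dB over threshold.
Undo the ratio: input overshoot = 4 × 7 = 28 dB, giving input = -4.8 dB.

-4.8 dB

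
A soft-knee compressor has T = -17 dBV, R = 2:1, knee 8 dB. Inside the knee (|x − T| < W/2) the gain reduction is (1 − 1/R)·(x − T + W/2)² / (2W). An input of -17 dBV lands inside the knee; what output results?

-17.5 dBV

x − T + W/2 = -17 − (-17) + 4 = 4.
GR = (1 − 1/2) × 4² / 16 = 0.5 × 16 / 16 = 0.5 dB.
Output = -17 − 0.5 = -17.5 dBV.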